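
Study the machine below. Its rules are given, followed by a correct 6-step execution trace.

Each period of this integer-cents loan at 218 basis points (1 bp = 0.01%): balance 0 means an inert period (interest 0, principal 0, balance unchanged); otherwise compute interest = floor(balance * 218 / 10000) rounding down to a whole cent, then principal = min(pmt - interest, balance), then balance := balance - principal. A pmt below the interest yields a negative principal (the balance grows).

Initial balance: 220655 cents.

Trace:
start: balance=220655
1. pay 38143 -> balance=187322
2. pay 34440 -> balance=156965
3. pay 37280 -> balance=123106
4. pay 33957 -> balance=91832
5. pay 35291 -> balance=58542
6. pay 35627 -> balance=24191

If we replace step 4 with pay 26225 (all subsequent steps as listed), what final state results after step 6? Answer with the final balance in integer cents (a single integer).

32264

(re-executing from step 4 with the substitution; state before step 4: balance=123106)
4. pay 26225 -> balance=99564
5. pay 35291 -> balance=66443
6. pay 35627 -> balance=32264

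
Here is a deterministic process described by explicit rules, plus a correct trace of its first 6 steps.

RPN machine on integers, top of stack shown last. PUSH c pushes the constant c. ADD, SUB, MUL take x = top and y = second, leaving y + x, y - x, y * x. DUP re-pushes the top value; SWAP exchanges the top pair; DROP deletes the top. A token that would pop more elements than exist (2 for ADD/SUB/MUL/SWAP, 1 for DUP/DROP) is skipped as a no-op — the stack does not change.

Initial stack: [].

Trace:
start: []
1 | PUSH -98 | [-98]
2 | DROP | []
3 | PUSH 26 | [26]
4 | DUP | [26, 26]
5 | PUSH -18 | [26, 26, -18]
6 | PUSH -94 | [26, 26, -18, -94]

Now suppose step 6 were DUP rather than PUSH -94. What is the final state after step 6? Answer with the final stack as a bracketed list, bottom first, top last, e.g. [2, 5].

(re-executing from step 6 with the substitution; state before step 6: [26, 26, -18])
6 | DUP | [26, 26, -18, -18]

[26, 26, -18, -18]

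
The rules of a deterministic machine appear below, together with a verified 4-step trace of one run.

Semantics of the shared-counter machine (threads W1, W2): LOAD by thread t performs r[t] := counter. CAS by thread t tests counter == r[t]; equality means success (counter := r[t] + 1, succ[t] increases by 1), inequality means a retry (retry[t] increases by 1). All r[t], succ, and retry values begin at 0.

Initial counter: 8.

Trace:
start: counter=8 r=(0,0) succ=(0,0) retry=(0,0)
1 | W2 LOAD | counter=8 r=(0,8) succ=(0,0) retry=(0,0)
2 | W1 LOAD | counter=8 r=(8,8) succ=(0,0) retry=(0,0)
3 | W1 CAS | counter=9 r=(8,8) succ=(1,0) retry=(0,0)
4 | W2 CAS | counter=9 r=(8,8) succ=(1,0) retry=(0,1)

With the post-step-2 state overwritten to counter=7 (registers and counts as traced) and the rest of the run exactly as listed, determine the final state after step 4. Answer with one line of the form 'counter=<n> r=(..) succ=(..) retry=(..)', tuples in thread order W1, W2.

state after step 2 := counter=7 r=(8,8) succ=(0,0) retry=(0,0)
3 | W1 CAS | counter=7 r=(8,8) succ=(0,0) retry=(1,0)
4 | W2 CAS | counter=7 r=(8,8) succ=(0,0) retry=(1,1)

counter=7 r=(8,8) succ=(0,0) retry=(1,1)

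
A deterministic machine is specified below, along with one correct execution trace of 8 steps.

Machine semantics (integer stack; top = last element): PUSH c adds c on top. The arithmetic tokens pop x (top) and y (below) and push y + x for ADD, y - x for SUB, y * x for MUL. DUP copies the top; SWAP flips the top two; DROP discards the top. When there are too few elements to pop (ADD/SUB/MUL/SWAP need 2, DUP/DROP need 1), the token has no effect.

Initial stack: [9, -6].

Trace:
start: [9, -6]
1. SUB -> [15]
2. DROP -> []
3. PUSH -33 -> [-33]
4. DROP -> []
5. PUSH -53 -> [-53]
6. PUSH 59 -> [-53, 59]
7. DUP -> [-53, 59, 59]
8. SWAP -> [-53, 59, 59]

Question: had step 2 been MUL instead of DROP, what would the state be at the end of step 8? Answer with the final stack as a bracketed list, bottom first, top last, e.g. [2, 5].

[15, -53, 59, 59]

(re-executing from step 2 with the substitution; state before step 2: [15])
2. MUL -> [15]
3. PUSH -33 -> [15, -33]
4. DROP -> [15]
5. PUSH -53 -> [15, -53]
6. PUSH 59 -> [15, -53, 59]
7. DUP -> [15, -53, 59, 59]
8. SWAP -> [15, -53, 59, 59]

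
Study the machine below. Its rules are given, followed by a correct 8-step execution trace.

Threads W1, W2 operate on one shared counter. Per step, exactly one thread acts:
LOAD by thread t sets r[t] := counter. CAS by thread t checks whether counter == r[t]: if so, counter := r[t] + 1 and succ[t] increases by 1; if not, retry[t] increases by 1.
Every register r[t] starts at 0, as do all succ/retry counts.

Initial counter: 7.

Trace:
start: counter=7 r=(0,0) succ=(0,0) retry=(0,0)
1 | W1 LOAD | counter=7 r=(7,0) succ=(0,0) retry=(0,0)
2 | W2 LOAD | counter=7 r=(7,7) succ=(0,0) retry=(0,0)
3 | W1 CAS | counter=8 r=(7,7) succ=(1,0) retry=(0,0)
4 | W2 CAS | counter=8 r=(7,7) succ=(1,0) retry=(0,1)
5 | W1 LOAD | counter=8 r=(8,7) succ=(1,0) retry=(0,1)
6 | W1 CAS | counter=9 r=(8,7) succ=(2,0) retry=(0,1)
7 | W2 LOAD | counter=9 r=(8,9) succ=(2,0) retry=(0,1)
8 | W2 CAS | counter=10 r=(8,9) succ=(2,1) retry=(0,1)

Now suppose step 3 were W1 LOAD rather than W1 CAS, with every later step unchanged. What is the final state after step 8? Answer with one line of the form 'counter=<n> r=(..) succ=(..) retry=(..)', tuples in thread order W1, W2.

(re-executing from step 3 with the substitution; state before step 3: counter=7 r=(7,7) succ=(0,0) retry=(0,0))
3 | W1 LOAD | counter=7 r=(7,7) succ=(0,0) retry=(0,0)
4 | W2 CAS | counter=8 r=(7,7) succ=(0,1) retry=(0,0)
5 | W1 LOAD | counter=8 r=(8,7) succ=(0,1) retry=(0,0)
6 | W1 CAS | counter=9 r=(8,7) succ=(1,1) retry=(0,0)
7 | W2 LOAD | counter=9 r=(8,9) succ=(1,1) retry=(0,0)
8 | W2 CAS | counter=10 r=(8,9) succ=(1,2) retry=(0,0)

counter=10 r=(8,9) succ=(1,2) retry=(0,0)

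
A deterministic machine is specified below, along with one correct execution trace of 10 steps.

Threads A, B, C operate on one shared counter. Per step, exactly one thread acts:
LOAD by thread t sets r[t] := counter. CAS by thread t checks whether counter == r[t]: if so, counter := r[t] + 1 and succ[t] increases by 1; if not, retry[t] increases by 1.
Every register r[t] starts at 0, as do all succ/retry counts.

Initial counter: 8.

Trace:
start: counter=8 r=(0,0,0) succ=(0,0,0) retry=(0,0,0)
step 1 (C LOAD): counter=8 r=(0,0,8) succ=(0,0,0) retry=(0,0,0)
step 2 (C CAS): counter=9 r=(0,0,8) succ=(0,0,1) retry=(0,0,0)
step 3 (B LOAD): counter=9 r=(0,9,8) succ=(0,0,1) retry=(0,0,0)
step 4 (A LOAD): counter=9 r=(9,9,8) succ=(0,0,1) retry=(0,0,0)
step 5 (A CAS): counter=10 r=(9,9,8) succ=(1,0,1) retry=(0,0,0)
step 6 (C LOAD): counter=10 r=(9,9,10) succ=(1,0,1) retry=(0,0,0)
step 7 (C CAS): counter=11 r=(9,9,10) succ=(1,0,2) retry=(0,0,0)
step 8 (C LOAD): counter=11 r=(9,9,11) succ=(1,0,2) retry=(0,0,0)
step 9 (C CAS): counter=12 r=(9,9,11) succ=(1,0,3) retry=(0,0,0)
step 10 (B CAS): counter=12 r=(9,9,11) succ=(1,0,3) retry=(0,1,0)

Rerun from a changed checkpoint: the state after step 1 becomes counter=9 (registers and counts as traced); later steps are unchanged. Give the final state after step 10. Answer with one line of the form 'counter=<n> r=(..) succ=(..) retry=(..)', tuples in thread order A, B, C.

state after step 1 := counter=9 r=(0,0,8) succ=(0,0,0) retry=(0,0,0)
step 2 (C CAS): counter=9 r=(0,0,8) succ=(0,0,0) retry=(0,0,1)
step 3 (B LOAD): counter=9 r=(0,9,8) succ=(0,0,0) retry=(0,0,1)
step 4 (A LOAD): counter=9 r=(9,9,8) succ=(0,0,0) retry=(0,0,1)
step 5 (A CAS): counter=10 r=(9,9,8) succ=(1,0,0) retry=(0,0,1)
step 6 (C LOAD): counter=10 r=(9,9,10) succ=(1,0,0) retry=(0,0,1)
step 7 (C CAS): counter=11 r=(9,9,10) succ=(1,0,1) retry=(0,0,1)
step 8 (C LOAD): counter=11 r=(9,9,11) succ=(1,0,1) retry=(0,0,1)
step 9 (C CAS): counter=12 r=(9,9,11) succ=(1,0,2) retry=(0,0,1)
step 10 (B CAS): counter=12 r=(9,9,11) succ=(1,0,2) retry=(0,1,1)

counter=12 r=(9,9,11) succ=(1,0,2) retry=(0,1,1)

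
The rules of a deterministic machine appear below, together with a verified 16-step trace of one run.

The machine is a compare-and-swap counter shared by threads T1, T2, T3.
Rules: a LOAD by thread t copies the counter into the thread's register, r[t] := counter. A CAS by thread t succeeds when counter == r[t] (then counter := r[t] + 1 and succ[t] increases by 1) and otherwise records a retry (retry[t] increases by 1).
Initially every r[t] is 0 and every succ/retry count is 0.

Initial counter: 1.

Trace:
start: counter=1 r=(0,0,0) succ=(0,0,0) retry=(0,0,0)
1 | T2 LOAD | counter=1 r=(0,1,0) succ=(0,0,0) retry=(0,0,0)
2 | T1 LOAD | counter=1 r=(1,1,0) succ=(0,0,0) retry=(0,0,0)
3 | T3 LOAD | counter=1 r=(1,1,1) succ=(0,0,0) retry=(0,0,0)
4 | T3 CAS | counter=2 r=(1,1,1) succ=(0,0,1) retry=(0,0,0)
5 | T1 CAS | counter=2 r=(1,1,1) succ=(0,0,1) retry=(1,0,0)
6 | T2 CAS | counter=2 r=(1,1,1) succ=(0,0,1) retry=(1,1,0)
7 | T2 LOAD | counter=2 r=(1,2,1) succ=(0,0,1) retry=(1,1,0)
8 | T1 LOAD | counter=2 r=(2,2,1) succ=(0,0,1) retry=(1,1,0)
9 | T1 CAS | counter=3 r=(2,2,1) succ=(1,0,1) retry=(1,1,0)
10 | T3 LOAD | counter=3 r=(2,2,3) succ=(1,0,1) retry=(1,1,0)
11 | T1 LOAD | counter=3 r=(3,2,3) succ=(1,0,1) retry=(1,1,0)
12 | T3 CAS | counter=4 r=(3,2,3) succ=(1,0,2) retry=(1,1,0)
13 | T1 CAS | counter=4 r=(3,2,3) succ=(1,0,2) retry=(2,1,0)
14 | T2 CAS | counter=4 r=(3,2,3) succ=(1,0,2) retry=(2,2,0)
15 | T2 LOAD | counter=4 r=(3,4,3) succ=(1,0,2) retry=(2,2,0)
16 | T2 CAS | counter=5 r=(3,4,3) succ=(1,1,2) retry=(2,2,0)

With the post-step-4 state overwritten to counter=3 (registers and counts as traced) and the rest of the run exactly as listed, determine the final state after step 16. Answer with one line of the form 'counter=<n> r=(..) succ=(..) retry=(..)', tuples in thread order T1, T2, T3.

state after step 4 := counter=3 r=(1,1,1) succ=(0,0,1) retry=(0,0,0)
5 | T1 CAS | counter=3 r=(1,1,1) succ=(0,0,1) retry=(1,0,0)
6 | T2 CAS | counter=3 r=(1,1,1) succ=(0,0,1) retry=(1,1,0)
7 | T2 LOAD | counter=3 r=(1,3,1) succ=(0,0,1) retry=(1,1,0)
8 | T1 LOAD | counter=3 r=(3,3,1) succ=(0,0,1) retry=(1,1,0)
9 | T1 CAS | counter=4 r=(3,3,1) succ=(1,0,1) retry=(1,1,0)
10 | T3 LOAD | counter=4 r=(3,3,4) succ=(1,0,1) retry=(1,1,0)
11 | T1 LOAD | counter=4 r=(4,3,4) succ=(1,0,1) retry=(1,1,0)
12 | T3 CAS | counter=5 r=(4,3,4) succ=(1,0,2) retry=(1,1,0)
13 | T1 CAS | counter=5 r=(4,3,4) succ=(1,0,2) retry=(2,1,0)
14 | T2 CAS | counter=5 r=(4,3,4) succ=(1,0,2) retry=(2,2,0)
15 | T2 LOAD | counter=5 r=(4,5,4) succ=(1,0,2) retry=(2,2,0)
16 | T2 CAS | counter=6 r=(4,5,4) succ=(1,1,2) retry=(2,2,0)

counter=6 r=(4,5,4) succ=(1,1,2) retry=(2,2,0)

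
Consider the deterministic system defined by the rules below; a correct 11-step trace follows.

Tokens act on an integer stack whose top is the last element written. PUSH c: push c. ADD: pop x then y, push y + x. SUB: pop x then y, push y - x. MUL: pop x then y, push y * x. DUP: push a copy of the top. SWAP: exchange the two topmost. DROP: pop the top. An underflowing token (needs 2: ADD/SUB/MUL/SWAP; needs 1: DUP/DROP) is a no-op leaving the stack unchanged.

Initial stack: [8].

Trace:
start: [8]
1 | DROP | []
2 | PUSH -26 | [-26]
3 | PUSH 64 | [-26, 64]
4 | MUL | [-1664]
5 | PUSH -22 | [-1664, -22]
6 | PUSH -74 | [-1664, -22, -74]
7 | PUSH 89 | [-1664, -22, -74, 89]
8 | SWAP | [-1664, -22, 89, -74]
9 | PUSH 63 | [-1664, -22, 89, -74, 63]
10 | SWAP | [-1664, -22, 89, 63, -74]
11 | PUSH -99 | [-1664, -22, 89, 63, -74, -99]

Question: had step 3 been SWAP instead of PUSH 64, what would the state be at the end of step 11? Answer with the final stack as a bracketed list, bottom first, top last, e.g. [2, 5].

[-26, -22, 89, 63, -74, -99]

(re-executing from step 3 with the substitution; state before step 3: [-26])
3 | SWAP | [-26]
4 | MUL | [-26]
5 | PUSH -22 | [-26, -22]
6 | PUSH -74 | [-26, -22, -74]
7 | PUSH 89 | [-26, -22, -74, 89]
8 | SWAP | [-26, -22, 89, -74]
9 | PUSH 63 | [-26, -22, 89, -74, 63]
10 | SWAP | [-26, -22, 89, 63, -74]
11 | PUSH -99 | [-26, -22, 89, 63, -74, -99]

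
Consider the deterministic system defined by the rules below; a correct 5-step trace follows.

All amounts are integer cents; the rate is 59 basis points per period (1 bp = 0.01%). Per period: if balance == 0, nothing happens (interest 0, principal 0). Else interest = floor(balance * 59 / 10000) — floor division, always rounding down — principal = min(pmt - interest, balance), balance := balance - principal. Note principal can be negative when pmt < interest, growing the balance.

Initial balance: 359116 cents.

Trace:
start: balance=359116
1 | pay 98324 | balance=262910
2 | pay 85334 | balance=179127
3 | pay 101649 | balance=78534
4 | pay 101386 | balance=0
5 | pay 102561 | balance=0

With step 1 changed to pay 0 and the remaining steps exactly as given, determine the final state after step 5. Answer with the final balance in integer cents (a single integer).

(re-executing from step 1 with the substitution; state before step 1: balance=359116)
1 | pay 0 | balance=361234
2 | pay 85334 | balance=278031
3 | pay 101649 | balance=178022
4 | pay 101386 | balance=77686
5 | pay 102561 | balance=0

0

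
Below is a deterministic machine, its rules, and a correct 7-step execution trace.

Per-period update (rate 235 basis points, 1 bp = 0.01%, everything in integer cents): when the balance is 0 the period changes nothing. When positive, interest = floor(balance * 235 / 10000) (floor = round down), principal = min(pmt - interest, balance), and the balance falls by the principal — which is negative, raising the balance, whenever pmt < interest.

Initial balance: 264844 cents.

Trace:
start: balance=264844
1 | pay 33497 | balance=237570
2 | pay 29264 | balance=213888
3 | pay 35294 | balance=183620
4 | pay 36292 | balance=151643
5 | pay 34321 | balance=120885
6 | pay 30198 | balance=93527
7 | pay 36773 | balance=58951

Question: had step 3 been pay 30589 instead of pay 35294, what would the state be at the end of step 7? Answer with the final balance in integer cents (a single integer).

64114

(re-executing from step 3 with the substitution; state before step 3: balance=213888)
3 | pay 30589 | balance=188325
4 | pay 36292 | balance=156458
5 | pay 34321 | balance=125813
6 | pay 30198 | balance=98571
7 | pay 36773 | balance=64114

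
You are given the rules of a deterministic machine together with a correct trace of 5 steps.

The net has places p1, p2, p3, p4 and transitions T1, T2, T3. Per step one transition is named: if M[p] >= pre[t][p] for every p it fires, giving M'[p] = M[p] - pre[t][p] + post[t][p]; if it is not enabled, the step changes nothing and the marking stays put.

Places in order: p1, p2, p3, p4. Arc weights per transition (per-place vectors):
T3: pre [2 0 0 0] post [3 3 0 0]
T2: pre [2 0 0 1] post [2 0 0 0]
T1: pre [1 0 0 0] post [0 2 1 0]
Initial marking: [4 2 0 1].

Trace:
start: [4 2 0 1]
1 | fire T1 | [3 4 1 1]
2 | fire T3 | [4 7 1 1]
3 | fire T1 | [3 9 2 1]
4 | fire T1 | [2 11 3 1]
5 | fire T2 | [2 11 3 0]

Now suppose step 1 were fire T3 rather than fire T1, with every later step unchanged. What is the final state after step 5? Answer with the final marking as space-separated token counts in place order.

4 12 2 0

(re-executing from step 1 with the substitution; state before step 1: [4 2 0 1])
1 | fire T3 | [5 5 0 1]
2 | fire T3 | [6 8 0 1]
3 | fire T1 | [5 10 1 1]
4 | fire T1 | [4 12 2 1]
5 | fire T2 | [4 12 2 0]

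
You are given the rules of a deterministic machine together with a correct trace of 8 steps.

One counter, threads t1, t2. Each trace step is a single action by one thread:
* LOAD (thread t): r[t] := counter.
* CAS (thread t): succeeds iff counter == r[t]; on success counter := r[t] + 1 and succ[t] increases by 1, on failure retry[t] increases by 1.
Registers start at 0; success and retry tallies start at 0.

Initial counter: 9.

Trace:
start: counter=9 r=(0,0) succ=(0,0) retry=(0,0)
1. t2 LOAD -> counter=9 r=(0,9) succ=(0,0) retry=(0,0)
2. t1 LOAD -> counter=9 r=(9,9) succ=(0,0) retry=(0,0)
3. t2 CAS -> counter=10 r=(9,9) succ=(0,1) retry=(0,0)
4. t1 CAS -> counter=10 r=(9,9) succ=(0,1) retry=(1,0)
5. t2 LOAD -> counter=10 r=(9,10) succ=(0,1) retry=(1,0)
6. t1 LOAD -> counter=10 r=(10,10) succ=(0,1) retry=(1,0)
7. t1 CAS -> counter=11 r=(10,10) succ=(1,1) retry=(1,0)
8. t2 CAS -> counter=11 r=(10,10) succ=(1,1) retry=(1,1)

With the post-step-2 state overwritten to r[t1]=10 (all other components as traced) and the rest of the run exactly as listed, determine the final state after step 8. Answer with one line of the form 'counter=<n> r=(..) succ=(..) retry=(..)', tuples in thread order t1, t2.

state after step 2 := counter=9 r=(10,9) succ=(0,0) retry=(0,0)
3. t2 CAS -> counter=10 r=(10,9) succ=(0,1) retry=(0,0)
4. t1 CAS -> counter=11 r=(10,9) succ=(1,1) retry=(0,0)
5. t2 LOAD -> counter=11 r=(10,11) succ=(1,1) retry=(0,0)
6. t1 LOAD -> counter=11 r=(11,11) succ=(1,1) retry=(0,0)
7. t1 CAS -> counter=12 r=(11,11) succ=(2,1) retry=(0,0)
8. t2 CAS -> counter=12 r=(11,11) succ=(2,1) retry=(0,1)

counter=12 r=(11,11) succ=(2,1) retry=(0,1)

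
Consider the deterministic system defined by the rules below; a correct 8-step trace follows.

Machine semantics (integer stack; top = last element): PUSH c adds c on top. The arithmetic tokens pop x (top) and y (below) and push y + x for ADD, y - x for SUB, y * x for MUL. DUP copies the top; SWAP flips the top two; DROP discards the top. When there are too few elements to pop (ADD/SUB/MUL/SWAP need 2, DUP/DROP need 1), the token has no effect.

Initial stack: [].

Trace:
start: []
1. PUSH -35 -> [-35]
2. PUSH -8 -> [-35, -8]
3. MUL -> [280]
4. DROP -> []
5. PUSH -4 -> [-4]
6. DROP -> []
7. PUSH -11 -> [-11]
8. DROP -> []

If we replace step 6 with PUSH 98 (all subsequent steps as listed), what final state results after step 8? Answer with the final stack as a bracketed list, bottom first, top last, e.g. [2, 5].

[-4, 98]

(re-executing from step 6 with the substitution; state before step 6: [-4])
6. PUSH 98 -> [-4, 98]
7. PUSH -11 -> [-4, 98, -11]
8. DROP -> [-4, 98]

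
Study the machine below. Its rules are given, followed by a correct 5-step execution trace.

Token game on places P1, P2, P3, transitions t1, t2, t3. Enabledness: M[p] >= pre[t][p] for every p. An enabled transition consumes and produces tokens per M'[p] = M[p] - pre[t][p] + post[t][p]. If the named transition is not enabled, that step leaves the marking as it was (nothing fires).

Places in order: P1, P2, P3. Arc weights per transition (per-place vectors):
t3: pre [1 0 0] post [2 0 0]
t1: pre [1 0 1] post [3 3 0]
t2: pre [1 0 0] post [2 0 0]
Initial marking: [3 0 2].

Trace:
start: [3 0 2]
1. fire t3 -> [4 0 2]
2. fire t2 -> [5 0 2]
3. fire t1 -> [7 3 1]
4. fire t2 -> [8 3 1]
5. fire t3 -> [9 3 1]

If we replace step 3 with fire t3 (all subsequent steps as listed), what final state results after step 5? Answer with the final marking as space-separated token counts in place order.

8 0 2

(re-executing from step 3 with the substitution; state before step 3: [5 0 2])
3. fire t3 -> [6 0 2]
4. fire t2 -> [7 0 2]
5. fire t3 -> [8 0 2]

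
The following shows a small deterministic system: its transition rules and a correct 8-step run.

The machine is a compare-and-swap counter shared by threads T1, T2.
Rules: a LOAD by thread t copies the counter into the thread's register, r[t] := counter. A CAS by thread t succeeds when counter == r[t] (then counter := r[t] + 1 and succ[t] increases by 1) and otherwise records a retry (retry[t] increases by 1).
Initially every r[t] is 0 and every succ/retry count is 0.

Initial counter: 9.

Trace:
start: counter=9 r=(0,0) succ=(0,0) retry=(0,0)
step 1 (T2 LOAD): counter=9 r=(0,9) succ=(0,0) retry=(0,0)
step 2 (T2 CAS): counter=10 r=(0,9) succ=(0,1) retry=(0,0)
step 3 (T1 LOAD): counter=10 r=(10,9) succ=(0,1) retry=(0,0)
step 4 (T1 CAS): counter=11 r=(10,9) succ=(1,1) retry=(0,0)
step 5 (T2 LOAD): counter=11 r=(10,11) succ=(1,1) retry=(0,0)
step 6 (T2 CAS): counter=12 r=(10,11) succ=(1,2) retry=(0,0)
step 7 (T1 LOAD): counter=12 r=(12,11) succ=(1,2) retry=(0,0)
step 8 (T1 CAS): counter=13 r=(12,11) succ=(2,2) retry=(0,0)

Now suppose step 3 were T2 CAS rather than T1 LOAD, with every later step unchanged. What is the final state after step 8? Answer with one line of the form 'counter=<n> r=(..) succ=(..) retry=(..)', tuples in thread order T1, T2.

counter=12 r=(11,10) succ=(1,2) retry=(1,1)

(re-executing from step 3 with the substitution; state before step 3: counter=10 r=(0,9) succ=(0,1) retry=(0,0))
step 3 (T2 CAS): counter=10 r=(0,9) succ=(0,1) retry=(0,1)
step 4 (T1 CAS): counter=10 r=(0,9) succ=(0,1) retry=(1,1)
step 5 (T2 LOAD): counter=10 r=(0,10) succ=(0,1) retry=(1,1)
step 6 (T2 CAS): counter=11 r=(0,10) succ=(0,2) retry=(1,1)
step 7 (T1 LOAD): counter=11 r=(11,10) succ=(0,2) retry=(1,1)
step 8 (T1 CAS): counter=12 r=(11,10) succ=(1,2) retry=(1,1)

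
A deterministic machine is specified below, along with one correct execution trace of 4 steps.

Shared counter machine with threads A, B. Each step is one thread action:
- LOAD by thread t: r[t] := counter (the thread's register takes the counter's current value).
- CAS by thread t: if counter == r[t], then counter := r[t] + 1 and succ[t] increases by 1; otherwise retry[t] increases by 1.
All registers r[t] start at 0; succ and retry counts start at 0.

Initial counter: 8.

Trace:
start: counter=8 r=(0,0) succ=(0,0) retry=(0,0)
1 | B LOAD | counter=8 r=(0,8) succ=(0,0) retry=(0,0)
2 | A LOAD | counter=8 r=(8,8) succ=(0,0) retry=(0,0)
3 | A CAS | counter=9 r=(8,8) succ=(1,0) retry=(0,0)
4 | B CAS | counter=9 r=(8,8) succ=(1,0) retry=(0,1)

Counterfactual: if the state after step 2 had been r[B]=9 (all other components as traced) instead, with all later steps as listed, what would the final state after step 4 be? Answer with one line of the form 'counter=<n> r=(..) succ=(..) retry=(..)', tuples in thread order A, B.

state after step 2 := counter=8 r=(8,9) succ=(0,0) retry=(0,0)
3 | A CAS | counter=9 r=(8,9) succ=(1,0) retry=(0,0)
4 | B CAS | counter=10 r=(8,9) succ=(1,1) retry=(0,0)

counter=10 r=(8,9) succ=(1,1) retry=(0,0)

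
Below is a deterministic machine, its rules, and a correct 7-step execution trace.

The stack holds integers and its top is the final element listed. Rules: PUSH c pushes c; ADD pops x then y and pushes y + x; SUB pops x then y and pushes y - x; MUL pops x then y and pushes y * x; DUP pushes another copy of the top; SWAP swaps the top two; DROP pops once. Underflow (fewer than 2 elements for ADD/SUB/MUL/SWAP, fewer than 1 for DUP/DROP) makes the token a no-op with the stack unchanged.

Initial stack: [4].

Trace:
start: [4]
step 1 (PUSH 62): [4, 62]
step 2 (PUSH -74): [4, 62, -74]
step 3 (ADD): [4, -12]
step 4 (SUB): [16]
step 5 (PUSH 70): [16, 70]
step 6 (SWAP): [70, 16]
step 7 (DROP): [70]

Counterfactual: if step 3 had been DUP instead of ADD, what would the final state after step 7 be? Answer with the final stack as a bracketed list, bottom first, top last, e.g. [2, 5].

[4, 62, 70]

(re-executing from step 3 with the substitution; state before step 3: [4, 62, -74])
step 3 (DUP): [4, 62, -74, -74]
step 4 (SUB): [4, 62, 0]
step 5 (PUSH 70): [4, 62, 0, 70]
step 6 (SWAP): [4, 62, 70, 0]
step 7 (DROP): [4, 62, 70]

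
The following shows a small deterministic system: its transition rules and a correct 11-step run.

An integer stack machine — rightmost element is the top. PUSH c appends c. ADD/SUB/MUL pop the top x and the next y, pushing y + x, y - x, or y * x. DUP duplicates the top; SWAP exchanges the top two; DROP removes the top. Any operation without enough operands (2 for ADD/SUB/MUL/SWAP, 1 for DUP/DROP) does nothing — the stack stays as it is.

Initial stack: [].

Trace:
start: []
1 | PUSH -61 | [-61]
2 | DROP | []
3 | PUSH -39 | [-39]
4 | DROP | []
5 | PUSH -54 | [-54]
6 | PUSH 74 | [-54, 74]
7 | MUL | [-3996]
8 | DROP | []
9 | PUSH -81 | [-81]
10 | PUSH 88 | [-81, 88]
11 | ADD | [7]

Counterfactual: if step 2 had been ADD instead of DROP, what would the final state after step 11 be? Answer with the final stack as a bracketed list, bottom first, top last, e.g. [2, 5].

[-61, 7]

(re-executing from step 2 with the substitution; state before step 2: [-61])
2 | ADD | [-61]
3 | PUSH -39 | [-61, -39]
4 | DROP | [-61]
5 | PUSH -54 | [-61, -54]
6 | PUSH 74 | [-61, -54, 74]
7 | MUL | [-61, -3996]
8 | DROP | [-61]
9 | PUSH -81 | [-61, -81]
10 | PUSH 88 | [-61, -81, 88]
11 | ADD | [-61, 7]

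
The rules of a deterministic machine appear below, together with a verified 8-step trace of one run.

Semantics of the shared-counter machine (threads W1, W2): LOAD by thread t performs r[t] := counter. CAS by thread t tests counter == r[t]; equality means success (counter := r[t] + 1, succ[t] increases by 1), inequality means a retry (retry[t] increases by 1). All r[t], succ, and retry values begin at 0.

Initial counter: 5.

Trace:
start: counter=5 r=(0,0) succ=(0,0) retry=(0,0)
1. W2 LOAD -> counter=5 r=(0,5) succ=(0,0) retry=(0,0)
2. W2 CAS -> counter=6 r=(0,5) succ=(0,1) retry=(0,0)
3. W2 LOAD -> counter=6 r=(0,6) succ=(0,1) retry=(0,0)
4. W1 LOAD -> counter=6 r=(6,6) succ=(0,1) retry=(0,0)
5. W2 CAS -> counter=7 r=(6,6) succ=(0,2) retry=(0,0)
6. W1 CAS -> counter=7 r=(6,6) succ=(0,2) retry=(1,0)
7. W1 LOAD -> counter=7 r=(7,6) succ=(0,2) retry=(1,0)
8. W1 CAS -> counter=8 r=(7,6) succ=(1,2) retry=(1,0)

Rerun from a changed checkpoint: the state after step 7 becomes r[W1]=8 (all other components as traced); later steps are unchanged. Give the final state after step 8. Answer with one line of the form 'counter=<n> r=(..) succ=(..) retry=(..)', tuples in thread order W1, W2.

counter=7 r=(8,6) succ=(0,2) retry=(2,0)

state after step 7 := counter=7 r=(8,6) succ=(0,2) retry=(1,0)
8. W1 CAS -> counter=7 r=(8,6) succ=(0,2) retry=(2,0)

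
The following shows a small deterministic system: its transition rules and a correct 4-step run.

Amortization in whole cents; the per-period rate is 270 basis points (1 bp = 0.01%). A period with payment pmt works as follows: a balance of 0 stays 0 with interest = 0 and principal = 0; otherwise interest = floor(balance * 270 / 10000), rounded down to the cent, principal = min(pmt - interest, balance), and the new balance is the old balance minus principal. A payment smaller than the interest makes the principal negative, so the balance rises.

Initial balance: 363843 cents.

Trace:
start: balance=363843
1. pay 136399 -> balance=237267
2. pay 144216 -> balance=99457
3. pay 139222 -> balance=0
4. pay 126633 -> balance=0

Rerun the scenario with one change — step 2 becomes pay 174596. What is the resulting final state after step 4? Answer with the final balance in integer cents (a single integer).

(re-executing from step 2 with the substitution; state before step 2: balance=237267)
2. pay 174596 -> balance=69077
3. pay 139222 -> balance=0
4. pay 126633 -> balance=0

0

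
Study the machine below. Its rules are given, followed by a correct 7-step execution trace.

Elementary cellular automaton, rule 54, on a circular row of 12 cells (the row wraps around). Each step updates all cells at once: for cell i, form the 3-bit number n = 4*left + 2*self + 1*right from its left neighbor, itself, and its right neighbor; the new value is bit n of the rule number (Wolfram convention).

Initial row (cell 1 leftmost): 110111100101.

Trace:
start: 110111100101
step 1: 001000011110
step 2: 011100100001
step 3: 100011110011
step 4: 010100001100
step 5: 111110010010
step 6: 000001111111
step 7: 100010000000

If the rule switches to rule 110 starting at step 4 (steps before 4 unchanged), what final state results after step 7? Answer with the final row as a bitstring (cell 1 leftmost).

(re-executing steps 4..7 under rule 110; state before step 4: 100011110011)
step 4: 100110010110
step 5: 101110111111
step 6: 111011100000
step 7: 101110100001

101110100001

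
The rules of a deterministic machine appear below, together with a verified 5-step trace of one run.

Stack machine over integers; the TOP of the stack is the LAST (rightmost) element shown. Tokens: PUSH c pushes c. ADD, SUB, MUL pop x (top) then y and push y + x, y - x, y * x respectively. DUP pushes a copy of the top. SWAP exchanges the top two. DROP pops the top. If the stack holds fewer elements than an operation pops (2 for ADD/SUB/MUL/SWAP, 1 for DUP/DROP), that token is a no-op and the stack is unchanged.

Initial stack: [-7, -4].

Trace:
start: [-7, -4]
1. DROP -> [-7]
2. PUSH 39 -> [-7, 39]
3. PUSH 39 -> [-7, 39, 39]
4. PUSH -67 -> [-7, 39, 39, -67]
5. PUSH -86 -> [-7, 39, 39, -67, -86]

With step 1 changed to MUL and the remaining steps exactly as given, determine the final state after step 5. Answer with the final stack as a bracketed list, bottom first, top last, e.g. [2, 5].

(re-executing from step 1 with the substitution; state before step 1: [-7, -4])
1. MUL -> [28]
2. PUSH 39 -> [28, 39]
3. PUSH 39 -> [28, 39, 39]
4. PUSH -67 -> [28, 39, 39, -67]
5. PUSH -86 -> [28, 39, 39, -67, -86]

[28, 39, 39, -67, -86]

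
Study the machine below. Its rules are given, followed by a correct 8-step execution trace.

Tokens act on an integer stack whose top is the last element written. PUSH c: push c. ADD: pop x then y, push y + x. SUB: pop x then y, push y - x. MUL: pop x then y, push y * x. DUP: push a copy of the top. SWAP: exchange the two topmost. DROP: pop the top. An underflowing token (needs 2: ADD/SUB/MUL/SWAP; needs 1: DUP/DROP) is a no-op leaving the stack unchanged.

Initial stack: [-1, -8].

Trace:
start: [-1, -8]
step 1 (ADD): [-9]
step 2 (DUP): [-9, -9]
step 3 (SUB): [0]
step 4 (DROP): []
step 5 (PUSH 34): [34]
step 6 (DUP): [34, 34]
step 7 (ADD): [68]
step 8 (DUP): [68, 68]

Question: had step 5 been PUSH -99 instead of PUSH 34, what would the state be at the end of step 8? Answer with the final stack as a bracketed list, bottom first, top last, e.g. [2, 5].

(re-executing from step 5 with the substitution; state before step 5: [])
step 5 (PUSH -99): [-99]
step 6 (DUP): [-99, -99]
step 7 (ADD): [-198]
step 8 (DUP): [-198, -198]

[-198, -198]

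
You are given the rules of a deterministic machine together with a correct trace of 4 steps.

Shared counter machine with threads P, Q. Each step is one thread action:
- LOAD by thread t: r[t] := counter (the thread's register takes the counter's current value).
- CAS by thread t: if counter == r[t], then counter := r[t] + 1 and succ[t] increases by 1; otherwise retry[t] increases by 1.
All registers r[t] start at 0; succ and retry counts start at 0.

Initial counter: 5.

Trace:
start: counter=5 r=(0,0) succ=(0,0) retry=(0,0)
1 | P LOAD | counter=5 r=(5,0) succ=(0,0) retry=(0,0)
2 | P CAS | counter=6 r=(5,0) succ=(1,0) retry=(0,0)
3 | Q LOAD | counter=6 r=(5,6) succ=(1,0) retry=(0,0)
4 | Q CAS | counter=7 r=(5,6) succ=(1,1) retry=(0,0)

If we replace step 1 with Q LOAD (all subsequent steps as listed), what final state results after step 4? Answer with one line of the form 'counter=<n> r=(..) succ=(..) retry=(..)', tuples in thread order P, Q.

(re-executing from step 1 with the substitution; state before step 1: counter=5 r=(0,0) succ=(0,0) retry=(0,0))
1 | Q LOAD | counter=5 r=(0,5) succ=(0,0) retry=(0,0)
2 | P CAS | counter=5 r=(0,5) succ=(0,0) retry=(1,0)
3 | Q LOAD | counter=5 r=(0,5) succ=(0,0) retry=(1,0)
4 | Q CAS | counter=6 r=(0,5) succ=(0,1) retry=(1,0)

counter=6 r=(0,5) succ=(0,1) retry=(1,0)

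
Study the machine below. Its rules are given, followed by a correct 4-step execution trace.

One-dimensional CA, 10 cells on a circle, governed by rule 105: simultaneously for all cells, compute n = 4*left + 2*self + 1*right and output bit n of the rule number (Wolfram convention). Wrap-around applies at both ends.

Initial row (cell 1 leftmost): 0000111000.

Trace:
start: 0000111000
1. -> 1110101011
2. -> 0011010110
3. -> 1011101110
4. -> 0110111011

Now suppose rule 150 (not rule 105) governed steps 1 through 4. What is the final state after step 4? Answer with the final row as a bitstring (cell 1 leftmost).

0110111011

(re-executing steps 1..4 under rule 150; state before step 1: 0000111000)
1. -> 0001010100
2. -> 0011010110
3. -> 0100010001
4. -> 0110111011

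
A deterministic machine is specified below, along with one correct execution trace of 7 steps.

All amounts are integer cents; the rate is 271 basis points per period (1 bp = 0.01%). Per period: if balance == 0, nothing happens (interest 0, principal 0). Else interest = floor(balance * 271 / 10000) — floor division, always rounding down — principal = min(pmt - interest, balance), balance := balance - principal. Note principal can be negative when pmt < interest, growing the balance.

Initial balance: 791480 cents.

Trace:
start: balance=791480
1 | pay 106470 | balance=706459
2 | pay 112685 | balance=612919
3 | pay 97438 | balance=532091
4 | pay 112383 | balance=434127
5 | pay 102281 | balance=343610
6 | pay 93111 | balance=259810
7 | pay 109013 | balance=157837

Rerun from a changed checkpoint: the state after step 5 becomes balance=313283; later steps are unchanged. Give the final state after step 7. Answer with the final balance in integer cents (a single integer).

125844

state after step 5 := balance=313283
6 | pay 93111 | balance=228661
7 | pay 109013 | balance=125844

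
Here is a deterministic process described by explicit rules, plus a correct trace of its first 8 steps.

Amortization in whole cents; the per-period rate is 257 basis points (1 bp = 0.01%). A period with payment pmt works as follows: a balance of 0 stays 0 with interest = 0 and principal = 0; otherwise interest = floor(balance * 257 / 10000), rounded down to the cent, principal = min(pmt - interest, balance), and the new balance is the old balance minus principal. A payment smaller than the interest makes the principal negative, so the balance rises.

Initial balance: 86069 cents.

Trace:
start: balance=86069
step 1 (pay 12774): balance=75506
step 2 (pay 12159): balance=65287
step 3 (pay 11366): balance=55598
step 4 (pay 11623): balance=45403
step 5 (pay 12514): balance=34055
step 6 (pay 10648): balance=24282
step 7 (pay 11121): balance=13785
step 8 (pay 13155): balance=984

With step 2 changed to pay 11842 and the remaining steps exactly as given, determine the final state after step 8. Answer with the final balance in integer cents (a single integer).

(re-executing from step 2 with the substitution; state before step 2: balance=75506)
step 2 (pay 11842): balance=65604
step 3 (pay 11366): balance=55924
step 4 (pay 11623): balance=45738
step 5 (pay 12514): balance=34399
step 6 (pay 10648): balance=24635
step 7 (pay 11121): balance=14147
step 8 (pay 13155): balance=1355

1355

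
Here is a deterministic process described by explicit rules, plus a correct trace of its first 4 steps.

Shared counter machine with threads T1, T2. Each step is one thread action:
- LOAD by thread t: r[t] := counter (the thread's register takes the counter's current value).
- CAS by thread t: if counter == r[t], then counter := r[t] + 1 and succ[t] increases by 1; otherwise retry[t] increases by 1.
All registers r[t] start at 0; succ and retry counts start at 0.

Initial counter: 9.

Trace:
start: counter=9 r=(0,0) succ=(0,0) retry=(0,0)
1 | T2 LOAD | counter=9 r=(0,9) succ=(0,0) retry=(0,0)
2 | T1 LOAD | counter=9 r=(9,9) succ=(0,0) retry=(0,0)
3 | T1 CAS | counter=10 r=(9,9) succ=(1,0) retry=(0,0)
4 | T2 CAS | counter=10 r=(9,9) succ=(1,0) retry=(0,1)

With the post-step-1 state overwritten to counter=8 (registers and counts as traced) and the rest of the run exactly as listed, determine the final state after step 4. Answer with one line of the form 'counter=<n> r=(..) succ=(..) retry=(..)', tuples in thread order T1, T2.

counter=10 r=(8,9) succ=(1,1) retry=(0,0)

state after step 1 := counter=8 r=(0,9) succ=(0,0) retry=(0,0)
2 | T1 LOAD | counter=8 r=(8,9) succ=(0,0) retry=(0,0)
3 | T1 CAS | counter=9 r=(8,9) succ=(1,0) retry=(0,0)
4 | T2 CAS | counter=10 r=(8,9) succ=(1,1) retry=(0,0)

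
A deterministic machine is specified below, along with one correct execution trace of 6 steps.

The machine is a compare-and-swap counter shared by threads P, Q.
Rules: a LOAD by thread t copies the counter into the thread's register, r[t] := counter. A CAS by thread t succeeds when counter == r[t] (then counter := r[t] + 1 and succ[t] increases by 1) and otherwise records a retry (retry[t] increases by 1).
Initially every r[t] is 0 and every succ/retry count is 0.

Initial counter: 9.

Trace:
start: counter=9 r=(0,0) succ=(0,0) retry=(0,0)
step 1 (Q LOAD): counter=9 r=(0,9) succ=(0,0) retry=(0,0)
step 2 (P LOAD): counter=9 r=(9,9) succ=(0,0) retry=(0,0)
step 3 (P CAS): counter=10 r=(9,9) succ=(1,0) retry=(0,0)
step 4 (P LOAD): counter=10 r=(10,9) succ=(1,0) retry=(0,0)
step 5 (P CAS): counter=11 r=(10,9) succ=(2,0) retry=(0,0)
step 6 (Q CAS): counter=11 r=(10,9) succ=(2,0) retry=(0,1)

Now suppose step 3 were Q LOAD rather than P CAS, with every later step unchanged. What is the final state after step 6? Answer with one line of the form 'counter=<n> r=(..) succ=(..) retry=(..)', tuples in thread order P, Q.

counter=10 r=(9,9) succ=(1,0) retry=(0,1)

(re-executing from step 3 with the substitution; state before step 3: counter=9 r=(9,9) succ=(0,0) retry=(0,0))
step 3 (Q LOAD): counter=9 r=(9,9) succ=(0,0) retry=(0,0)
step 4 (P LOAD): counter=9 r=(9,9) succ=(0,0) retry=(0,0)
step 5 (P CAS): counter=10 r=(9,9) succ=(1,0) retry=(0,0)
step 6 (Q CAS): counter=10 r=(9,9) succ=(1,0) retry=(0,1)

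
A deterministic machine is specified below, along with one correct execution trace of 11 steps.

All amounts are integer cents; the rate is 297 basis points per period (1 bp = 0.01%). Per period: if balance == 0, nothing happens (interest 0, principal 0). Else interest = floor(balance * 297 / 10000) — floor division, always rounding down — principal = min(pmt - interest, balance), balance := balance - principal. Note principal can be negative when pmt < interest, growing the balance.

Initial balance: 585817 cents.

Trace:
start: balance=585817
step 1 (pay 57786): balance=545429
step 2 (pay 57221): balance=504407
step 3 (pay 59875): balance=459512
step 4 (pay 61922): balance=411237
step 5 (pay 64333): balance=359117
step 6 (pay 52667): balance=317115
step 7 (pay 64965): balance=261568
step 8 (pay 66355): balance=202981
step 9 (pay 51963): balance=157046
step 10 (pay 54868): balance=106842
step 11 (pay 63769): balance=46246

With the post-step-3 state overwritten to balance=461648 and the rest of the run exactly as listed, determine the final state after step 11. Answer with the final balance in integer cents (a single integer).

48945

state after step 3 := balance=461648
step 4 (pay 61922): balance=413436
step 5 (pay 64333): balance=361382
step 6 (pay 52667): balance=319448
step 7 (pay 64965): balance=263970
step 8 (pay 66355): balance=205454
step 9 (pay 51963): balance=159592
step 10 (pay 54868): balance=109463
step 11 (pay 63769): balance=48945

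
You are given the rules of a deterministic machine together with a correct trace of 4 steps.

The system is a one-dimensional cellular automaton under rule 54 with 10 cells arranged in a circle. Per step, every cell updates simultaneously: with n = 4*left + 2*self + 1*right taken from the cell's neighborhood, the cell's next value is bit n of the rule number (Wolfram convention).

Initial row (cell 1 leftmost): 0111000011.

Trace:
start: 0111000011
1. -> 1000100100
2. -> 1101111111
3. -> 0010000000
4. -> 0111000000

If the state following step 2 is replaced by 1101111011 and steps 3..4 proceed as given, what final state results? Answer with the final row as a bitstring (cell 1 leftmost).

0111001110

state after step 2 := 1101111011
3. -> 0010000100
4. -> 0111001110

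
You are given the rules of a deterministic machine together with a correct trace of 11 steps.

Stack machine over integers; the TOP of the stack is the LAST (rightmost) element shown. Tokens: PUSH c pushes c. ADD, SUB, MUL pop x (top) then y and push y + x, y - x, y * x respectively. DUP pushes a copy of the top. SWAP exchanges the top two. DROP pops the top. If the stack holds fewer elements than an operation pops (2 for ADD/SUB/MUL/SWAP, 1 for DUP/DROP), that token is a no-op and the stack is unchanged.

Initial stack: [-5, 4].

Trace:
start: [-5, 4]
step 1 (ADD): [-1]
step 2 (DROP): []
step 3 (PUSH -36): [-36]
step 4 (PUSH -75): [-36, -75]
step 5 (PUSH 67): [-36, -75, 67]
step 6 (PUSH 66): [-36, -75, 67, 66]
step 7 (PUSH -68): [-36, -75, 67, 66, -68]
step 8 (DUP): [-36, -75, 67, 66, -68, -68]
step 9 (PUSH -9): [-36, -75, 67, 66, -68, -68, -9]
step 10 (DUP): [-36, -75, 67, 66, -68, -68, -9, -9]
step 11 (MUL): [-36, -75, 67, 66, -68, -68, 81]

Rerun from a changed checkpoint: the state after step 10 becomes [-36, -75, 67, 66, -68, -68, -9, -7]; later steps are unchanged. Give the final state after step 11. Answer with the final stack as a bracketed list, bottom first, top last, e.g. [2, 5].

state after step 10 := [-36, -75, 67, 66, -68, -68, -9, -7]
step 11 (MUL): [-36, -75, 67, 66, -68, -68, 63]

[-36, -75, 67, 66, -68, -68, 63]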